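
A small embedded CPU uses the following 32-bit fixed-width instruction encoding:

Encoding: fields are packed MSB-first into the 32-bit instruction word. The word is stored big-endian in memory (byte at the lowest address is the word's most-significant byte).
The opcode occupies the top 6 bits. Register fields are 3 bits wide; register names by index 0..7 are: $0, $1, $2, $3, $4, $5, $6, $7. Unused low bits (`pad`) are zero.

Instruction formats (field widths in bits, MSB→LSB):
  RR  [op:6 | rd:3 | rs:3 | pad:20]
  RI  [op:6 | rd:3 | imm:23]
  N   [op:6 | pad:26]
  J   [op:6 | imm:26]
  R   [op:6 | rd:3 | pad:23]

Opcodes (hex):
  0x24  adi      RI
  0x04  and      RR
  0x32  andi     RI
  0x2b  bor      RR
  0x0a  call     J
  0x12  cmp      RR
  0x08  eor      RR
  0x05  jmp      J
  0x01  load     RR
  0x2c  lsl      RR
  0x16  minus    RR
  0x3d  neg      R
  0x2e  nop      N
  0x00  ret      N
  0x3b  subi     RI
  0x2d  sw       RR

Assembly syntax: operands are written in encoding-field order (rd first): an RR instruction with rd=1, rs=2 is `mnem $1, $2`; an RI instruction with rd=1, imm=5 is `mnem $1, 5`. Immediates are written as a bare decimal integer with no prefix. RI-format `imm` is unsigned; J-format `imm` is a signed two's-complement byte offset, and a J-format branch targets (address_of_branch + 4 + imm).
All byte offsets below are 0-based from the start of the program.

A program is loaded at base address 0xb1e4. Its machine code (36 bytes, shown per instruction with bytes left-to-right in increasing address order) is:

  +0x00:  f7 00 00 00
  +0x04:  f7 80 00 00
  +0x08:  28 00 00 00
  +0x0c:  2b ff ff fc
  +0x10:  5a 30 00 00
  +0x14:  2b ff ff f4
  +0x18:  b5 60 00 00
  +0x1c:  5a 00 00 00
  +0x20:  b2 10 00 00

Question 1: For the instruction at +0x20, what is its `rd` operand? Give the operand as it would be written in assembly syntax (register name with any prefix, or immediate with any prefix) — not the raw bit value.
+0x20: b2 10 00 00 ⇒ word 0xb2100000 (big)
  op=0xb2100000>>26=0x2c ⇒ lsl (RR)
  rd@[25:23]=0x4 ⇒ $4
  rs@[22:20]=0x1 ⇒ $1

$4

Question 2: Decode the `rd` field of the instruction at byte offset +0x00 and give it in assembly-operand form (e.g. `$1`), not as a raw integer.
off 0x00: read f7 00 00 00 as big → 0xf7000000
  top 6b → 0x3d → neg [R]
  [25:23] rd=6 = $6

$6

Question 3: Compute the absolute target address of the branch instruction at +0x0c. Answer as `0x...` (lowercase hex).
0xb1f0

[0c] 2b ff ff fc → 0x2bfffffc
  opcode bits[31:26]=0xa: call/J
  imm@[25:0]=0x3fffffc (s26→-4) ⇒ -4
  target = base 0xb1e4 + off 0x0c + 4 + imm -4 = 0xb1f0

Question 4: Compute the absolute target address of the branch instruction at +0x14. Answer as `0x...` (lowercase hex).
0xb1f0

@+14  big-endian(2b ff ff f4) = 0x2bfffff4
  op=0x2bfffff4>>26=0xa ⇒ call (J)
  imm@[25:0]=0x3fffff4 (s26→-12) ⇒ -12
  target = base 0xb1e4 + off 0x14 + 4 + imm -12 = 0xb1f0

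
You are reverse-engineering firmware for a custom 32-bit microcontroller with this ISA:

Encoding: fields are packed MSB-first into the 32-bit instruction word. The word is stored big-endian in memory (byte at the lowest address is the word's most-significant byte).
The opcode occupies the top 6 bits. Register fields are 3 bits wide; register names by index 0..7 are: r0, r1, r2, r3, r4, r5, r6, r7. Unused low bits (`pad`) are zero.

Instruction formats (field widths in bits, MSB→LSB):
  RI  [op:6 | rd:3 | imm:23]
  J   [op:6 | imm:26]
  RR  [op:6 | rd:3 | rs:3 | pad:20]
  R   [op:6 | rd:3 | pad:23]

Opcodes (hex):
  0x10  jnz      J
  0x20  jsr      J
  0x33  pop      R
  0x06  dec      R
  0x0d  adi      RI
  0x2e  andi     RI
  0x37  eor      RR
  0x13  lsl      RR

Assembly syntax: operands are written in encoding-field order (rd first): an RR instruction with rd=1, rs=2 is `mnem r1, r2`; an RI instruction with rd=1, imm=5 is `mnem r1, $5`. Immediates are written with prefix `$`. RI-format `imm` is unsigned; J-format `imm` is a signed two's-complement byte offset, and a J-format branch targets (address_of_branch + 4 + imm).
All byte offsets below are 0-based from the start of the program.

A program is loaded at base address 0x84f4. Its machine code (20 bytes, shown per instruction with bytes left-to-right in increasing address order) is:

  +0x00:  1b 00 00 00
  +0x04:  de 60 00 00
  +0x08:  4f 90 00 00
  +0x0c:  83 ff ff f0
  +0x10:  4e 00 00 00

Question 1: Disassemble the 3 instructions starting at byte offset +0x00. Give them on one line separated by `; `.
dec r6; eor r4, r6; lsl r7, r1

+0x00: 1b 00 00 00 ⇒ word 0x1b000000 (big)
  opcode bits[31:26]=0x6: dec/R
  [25:23] rd=6 = r6
+0x04: de 60 00 00 ⇒ word 0xde600000 (big)
  opcode bits[31:26]=0x37: eor/RR
  [25:23] rd=4 = r4
  [22:20] rs=6 = r6
+0x08: 4f 90 00 00 ⇒ word 0x4f900000 (big)
  opcode bits[31:26]=0x13: lsl/RR
  [25:23] rd=7 = r7
  [22:20] rs=1 = r1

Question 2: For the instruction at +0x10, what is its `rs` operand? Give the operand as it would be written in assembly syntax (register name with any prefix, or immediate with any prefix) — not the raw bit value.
r0

[10] 4e 00 00 00 → 0x4e000000
  op=0x4e000000>>26=0x13 ⇒ lsl (RR)
  rd@[25:23]=0x4 ⇒ r4
  rs@[22:20]=0x0 ⇒ r0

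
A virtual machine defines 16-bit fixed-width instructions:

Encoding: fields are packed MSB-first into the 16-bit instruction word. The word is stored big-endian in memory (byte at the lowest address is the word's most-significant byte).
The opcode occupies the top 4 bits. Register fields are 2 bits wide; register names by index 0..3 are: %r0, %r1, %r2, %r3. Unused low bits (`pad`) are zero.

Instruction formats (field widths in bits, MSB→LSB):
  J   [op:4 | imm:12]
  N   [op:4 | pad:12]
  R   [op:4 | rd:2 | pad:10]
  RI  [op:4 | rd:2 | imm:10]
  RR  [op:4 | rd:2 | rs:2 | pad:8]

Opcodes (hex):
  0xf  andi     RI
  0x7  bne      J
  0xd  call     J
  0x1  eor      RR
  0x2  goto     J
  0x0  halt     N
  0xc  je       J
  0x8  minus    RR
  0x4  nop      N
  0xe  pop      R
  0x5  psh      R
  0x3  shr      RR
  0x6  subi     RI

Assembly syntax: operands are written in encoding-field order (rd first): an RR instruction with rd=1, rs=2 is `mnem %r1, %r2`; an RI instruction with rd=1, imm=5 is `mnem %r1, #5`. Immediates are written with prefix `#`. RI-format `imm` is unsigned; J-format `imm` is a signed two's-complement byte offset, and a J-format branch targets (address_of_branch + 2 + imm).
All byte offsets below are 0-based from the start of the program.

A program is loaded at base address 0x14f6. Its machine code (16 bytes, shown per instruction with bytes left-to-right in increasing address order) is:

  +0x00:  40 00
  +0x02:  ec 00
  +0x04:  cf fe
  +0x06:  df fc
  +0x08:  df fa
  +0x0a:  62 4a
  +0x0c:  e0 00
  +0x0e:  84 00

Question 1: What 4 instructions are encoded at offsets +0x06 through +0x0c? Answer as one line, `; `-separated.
call #-4; call #-6; subi %r0, #586; pop %r0

off 0x06: read df fc as big → 0xdffc
  opcode bits[15:12]=0xd: call/J
  [11:0] imm=4092 (s12→-4) = #-4
off 0x08: read df fa as big → 0xdffa
  opcode bits[15:12]=0xd: call/J
  [11:0] imm=4090 (s12→-6) = #-6
off 0x0a: read 62 4a as big → 0x624a
  opcode bits[15:12]=0x6: subi/RI
  [11:10] rd=0 = %r0
  [9:0] imm=586 = #586
off 0x0c: read e0 00 as big → 0xe000
  opcode bits[15:12]=0xe: pop/R
  [11:10] rd=0 = %r0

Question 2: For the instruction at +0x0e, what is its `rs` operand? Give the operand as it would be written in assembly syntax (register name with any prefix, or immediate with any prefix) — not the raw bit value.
@+0e  big-endian(84 00) = 0x8400
  op=0x8400>>12=0x8 ⇒ minus (RR)
  rd@[11:10]=0x1 ⇒ %r1
  rs@[9:8]=0x0 ⇒ %r0

%r0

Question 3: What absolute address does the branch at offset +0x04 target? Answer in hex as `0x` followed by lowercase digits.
@+04  big-endian(cf fe) = 0xcffe
  opcode bits[15:12]=0xc: je/J
  imm: (w>>0)&0xfff=0xffe (s12→-2) → #-2
  target = base 0x14f6 + off 0x04 + 2 + imm -2 = 0x14fa

0x14fa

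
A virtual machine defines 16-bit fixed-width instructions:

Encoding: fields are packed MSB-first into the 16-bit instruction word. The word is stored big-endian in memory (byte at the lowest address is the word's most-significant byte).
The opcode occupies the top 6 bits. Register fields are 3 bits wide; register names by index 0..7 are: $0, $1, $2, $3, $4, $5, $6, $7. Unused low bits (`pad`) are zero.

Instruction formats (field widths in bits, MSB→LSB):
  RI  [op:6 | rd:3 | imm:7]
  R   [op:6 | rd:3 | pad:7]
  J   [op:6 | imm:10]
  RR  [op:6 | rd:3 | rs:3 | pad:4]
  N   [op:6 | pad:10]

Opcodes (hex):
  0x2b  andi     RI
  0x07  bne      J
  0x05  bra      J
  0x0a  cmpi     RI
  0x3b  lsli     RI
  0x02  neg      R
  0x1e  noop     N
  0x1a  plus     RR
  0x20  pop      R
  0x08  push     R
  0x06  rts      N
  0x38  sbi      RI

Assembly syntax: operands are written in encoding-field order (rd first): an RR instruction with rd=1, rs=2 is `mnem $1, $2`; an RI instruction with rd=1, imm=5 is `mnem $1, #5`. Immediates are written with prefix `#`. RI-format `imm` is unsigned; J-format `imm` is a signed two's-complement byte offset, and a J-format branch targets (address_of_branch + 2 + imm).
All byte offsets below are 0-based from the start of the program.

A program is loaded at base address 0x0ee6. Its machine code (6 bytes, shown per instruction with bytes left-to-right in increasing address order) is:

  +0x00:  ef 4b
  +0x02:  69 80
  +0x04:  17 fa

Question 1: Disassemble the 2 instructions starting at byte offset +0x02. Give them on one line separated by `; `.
plus $3, $0; bra #-6

+0x02: 69 80 ⇒ word 0x6980 (big)
  opcode bits[15:10]=0x1a: plus/RR
  [9:7] rd=3 = $3
  [6:4] rs=0 = $0
+0x04: 17 fa ⇒ word 0x17fa (big)
  opcode bits[15:10]=0x5: bra/J
  [9:0] imm=1018 (s10→-6) = #-6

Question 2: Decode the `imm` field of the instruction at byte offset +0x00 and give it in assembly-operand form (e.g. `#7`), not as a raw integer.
#75

+0x00: ef 4b ⇒ word 0xef4b (big)
  opcode bits[15:10]=0x3b: lsli/RI
  rd@[9:7]=0x6 ⇒ $6
  imm@[6:0]=0x4b ⇒ #75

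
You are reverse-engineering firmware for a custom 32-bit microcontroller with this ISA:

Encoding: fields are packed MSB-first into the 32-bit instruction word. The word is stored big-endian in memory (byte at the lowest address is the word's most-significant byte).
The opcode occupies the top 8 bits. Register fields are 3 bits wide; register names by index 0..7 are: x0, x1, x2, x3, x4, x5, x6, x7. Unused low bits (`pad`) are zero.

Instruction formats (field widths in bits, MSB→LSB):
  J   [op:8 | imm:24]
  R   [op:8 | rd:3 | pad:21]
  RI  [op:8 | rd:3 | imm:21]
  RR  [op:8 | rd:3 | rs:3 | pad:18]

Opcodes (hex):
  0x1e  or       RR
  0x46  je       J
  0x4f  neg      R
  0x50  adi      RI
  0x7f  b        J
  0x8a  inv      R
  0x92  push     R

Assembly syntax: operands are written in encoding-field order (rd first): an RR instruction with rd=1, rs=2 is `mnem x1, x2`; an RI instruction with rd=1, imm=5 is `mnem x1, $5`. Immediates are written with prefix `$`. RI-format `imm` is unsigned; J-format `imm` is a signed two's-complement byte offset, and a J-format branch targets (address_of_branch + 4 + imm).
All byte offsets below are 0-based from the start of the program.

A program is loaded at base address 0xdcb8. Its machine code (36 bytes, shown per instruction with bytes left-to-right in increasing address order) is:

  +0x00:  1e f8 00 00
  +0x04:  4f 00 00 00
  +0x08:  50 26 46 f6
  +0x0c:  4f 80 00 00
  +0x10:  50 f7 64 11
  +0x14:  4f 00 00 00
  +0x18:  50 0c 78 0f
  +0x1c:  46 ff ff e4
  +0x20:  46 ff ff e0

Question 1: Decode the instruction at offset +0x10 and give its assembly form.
[10] 50 f7 64 11 → 0x50f76411
  opcode bits[31:24]=0x50: adi/RI
  rd@[23:21]=0x7 ⇒ x7
  imm@[20:0]=0x176411 ⇒ $1532945

adi x7, $1532945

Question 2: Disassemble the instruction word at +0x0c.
neg x4

+0x0c: 4f 80 00 00 ⇒ word 0x4f800000 (big)
  top 8b → 0x4f → neg [R]
  rd@[23:21]=0x4 ⇒ x4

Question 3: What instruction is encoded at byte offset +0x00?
+0x00: 1e f8 00 00 ⇒ word 0x1ef80000 (big)
  op=0x1ef80000>>24=0x1e ⇒ or (RR)
  rd: (w>>21)&0x7=0x7 → x7
  rs: (w>>18)&0x7=0x6 → x6

or x7, x6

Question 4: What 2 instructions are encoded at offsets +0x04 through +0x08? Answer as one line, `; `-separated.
[04] 4f 00 00 00 → 0x4f000000
  opcode bits[31:24]=0x4f: neg/R
  rd: (w>>21)&0x7=0x0 → x0
[08] 50 26 46 f6 → 0x502646f6
  opcode bits[31:24]=0x50: adi/RI
  rd: (w>>21)&0x7=0x1 → x1
  imm: (w>>0)&0x1fffff=0x646f6 → $411382

neg x0; adi x1, $411382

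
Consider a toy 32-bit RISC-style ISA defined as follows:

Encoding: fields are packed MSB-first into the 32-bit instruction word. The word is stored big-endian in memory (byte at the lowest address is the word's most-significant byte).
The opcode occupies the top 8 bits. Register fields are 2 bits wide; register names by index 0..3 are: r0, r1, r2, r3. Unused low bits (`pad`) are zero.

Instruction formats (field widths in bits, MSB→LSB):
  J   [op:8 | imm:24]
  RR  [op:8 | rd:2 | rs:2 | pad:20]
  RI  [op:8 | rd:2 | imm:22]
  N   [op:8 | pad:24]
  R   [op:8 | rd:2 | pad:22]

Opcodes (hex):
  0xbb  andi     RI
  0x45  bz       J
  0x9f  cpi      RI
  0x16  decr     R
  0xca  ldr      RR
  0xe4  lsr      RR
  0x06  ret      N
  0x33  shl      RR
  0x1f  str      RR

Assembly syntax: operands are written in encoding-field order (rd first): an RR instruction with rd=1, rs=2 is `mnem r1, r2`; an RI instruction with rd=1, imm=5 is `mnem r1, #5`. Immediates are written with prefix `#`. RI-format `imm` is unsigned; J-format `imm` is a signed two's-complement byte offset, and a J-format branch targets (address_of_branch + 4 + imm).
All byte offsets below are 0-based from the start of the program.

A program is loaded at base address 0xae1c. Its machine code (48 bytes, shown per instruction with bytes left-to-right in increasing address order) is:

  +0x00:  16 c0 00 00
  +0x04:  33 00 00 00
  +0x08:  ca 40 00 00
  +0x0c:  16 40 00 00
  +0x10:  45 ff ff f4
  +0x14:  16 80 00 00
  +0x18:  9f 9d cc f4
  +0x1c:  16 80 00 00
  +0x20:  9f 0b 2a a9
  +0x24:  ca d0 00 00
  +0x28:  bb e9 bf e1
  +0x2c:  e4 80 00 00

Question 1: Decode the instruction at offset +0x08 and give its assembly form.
off 0x08: read ca 40 00 00 as big → 0xca400000
  op=0xca400000>>24=0xca ⇒ ldr (RR)
  rd: (w>>22)&0x3=0x1 → r1
  rs: (w>>20)&0x3=0x0 → r0

ldr r1, r0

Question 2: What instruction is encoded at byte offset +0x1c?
+0x1c: 16 80 00 00 ⇒ word 0x16800000 (big)
  op=0x16800000>>24=0x16 ⇒ decr (R)
  [23:22] rd=2 = r2

decr r2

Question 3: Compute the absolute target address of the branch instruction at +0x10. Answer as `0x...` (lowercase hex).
0xae24

off 0x10: read 45 ff ff f4 as big → 0x45fffff4
  opcode bits[31:24]=0x45: bz/J
  [23:0] imm=16777204 (s24→-12) = #-12
  target = base 0xae1c + off 0x10 + 4 + imm -12 = 0xae24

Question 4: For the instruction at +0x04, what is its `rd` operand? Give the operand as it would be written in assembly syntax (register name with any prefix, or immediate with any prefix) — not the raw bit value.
off 0x04: read 33 00 00 00 as big → 0x33000000
  op=0x33000000>>24=0x33 ⇒ shl (RR)
  rd: (w>>22)&0x3=0x0 → r0
  rs: (w>>20)&0x3=0x0 → r0

r0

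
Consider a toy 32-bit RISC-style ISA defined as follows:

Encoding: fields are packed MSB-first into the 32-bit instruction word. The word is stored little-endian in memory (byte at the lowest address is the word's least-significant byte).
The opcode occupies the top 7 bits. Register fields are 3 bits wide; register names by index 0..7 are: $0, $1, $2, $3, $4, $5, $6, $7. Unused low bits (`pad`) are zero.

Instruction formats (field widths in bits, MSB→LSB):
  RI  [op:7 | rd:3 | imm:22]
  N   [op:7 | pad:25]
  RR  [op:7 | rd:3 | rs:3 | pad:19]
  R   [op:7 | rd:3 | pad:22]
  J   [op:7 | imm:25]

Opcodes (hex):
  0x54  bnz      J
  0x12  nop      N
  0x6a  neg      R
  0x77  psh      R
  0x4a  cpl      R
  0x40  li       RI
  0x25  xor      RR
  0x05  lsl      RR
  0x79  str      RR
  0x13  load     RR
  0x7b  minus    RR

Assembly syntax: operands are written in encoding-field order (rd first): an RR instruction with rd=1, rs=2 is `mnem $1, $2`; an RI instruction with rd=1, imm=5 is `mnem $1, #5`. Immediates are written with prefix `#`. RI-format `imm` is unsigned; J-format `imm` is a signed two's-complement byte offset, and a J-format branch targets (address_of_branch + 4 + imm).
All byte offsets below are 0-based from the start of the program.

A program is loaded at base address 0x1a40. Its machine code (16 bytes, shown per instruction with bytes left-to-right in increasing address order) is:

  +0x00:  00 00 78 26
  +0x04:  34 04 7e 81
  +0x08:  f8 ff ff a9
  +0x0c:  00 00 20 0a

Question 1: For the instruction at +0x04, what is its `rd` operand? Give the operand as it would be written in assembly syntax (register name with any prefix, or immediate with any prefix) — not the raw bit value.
$5

+0x04: 34 04 7e 81 ⇒ word 0x817e0434 (little)
  op=0x817e0434>>25=0x40 ⇒ li (RI)
  rd: (w>>22)&0x7=0x5 → $5
  imm: (w>>0)&0x3fffff=0x3e0434 → #4064308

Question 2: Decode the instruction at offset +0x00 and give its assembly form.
off 0x00: read 00 00 78 26 as little → 0x26780000
  opcode bits[31:25]=0x13: load/RR
  rd@[24:22]=0x1 ⇒ $1
  rs@[21:19]=0x7 ⇒ $7

load $1, $7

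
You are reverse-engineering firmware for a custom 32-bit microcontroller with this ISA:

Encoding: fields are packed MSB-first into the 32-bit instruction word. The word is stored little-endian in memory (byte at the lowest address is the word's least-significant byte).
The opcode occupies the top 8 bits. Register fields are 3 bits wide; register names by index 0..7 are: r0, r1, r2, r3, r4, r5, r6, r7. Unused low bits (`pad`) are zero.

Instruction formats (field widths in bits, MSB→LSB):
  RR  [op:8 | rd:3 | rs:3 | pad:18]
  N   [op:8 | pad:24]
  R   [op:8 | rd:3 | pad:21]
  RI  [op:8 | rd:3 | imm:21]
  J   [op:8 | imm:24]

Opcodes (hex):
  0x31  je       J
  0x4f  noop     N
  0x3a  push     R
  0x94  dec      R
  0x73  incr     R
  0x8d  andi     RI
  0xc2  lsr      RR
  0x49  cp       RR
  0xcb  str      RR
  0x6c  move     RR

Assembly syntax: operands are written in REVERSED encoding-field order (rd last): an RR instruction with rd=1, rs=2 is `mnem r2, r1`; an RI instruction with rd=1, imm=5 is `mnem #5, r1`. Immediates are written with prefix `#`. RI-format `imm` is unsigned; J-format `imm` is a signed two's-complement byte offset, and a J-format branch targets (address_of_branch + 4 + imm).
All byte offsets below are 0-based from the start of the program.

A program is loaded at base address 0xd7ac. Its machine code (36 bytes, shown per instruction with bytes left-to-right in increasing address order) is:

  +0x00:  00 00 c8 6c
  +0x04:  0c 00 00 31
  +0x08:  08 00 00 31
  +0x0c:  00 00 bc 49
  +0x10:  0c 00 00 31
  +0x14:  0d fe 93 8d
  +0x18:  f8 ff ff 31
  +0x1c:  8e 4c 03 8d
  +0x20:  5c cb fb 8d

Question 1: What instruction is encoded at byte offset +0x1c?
andi #216206, r0

+0x1c: 8e 4c 03 8d ⇒ word 0x8d034c8e (little)
  opcode bits[31:24]=0x8d: andi/RI
  [23:21] rd=0 = r0
  [20:0] imm=216206 = #216206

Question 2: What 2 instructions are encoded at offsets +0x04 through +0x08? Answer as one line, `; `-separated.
je #12; je #8

@+04  little-endian(0c 00 00 31) = 0x3100000c
  op=0x3100000c>>24=0x31 ⇒ je (J)
  imm@[23:0]=0xc ⇒ #12
@+08  little-endian(08 00 00 31) = 0x31000008
  op=0x31000008>>24=0x31 ⇒ je (J)
  imm@[23:0]=0x8 ⇒ #8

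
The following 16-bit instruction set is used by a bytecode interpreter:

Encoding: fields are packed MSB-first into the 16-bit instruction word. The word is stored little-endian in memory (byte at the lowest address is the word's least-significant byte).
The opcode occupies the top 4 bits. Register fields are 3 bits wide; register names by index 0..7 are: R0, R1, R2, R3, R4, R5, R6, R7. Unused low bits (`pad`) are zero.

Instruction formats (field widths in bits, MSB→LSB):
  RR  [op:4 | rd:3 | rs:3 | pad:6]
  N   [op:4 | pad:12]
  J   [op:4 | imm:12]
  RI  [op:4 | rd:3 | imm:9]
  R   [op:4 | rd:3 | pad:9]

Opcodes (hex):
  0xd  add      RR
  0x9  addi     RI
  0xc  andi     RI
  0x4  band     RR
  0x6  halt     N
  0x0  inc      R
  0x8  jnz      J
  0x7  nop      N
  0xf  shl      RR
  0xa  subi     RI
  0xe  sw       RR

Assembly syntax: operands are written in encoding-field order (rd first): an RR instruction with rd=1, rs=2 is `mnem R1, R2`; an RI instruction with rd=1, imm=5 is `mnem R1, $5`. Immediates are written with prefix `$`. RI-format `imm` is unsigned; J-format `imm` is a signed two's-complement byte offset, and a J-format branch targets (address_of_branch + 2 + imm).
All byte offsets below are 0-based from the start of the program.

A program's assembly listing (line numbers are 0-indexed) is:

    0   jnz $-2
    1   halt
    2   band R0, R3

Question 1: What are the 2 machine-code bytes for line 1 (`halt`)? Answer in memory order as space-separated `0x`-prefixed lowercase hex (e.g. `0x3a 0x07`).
0x00 0x60

L1: halt op=0x6:4|pad=0:12 ⇒ 0x6000 ⇒ little 00 60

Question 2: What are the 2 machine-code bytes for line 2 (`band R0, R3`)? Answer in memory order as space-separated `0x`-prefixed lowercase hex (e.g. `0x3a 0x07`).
0xc0 0x40

2. band fields op=0x4:4|rd=0:3|rs=3:3|pad=0:6 → word 40c0h → c0 40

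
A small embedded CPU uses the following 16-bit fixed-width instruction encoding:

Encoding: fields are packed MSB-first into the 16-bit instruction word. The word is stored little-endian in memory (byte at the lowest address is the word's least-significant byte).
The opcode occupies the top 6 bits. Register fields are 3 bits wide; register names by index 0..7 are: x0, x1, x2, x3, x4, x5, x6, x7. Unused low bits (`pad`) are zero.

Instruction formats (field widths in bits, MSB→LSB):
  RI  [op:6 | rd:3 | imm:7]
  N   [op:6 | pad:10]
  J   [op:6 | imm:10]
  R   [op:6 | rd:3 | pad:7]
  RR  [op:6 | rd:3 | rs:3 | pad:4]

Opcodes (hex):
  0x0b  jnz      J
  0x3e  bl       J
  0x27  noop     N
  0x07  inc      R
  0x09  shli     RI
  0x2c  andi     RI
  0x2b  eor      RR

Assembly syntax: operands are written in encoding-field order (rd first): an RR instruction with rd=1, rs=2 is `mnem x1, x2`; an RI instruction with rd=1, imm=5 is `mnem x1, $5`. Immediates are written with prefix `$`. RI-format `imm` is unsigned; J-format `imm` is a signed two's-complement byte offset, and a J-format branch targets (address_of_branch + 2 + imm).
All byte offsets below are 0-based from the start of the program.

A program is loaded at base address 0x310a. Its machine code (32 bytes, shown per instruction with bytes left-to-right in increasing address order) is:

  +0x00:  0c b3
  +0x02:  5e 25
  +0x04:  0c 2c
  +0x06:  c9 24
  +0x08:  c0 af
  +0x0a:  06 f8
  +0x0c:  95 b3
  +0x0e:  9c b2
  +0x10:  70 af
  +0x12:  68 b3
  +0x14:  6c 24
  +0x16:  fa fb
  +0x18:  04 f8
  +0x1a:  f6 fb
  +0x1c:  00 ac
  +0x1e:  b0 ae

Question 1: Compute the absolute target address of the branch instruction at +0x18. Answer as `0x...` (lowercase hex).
+0x18: 04 f8 ⇒ word 0xf804 (little)
  top 6b → 0x3e → bl [J]
  imm@[9:0]=0x4 ⇒ $4
  target = base 0x310a + off 0x18 + 2 + imm 4 = 0x3128

0x3128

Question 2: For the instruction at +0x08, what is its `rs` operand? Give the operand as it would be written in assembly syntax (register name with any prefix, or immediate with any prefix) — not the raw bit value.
@+08  little-endian(c0 af) = 0xafc0
  op=0xafc0>>10=0x2b ⇒ eor (RR)
  rd@[9:7]=0x7 ⇒ x7
  rs@[6:4]=0x4 ⇒ x4

x4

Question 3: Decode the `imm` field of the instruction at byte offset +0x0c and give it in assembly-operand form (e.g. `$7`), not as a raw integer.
$21

[0c] 95 b3 → 0xb395
  top 6b → 0x2c → andi [RI]
  rd@[9:7]=0x7 ⇒ x7
  imm@[6:0]=0x15 ⇒ $21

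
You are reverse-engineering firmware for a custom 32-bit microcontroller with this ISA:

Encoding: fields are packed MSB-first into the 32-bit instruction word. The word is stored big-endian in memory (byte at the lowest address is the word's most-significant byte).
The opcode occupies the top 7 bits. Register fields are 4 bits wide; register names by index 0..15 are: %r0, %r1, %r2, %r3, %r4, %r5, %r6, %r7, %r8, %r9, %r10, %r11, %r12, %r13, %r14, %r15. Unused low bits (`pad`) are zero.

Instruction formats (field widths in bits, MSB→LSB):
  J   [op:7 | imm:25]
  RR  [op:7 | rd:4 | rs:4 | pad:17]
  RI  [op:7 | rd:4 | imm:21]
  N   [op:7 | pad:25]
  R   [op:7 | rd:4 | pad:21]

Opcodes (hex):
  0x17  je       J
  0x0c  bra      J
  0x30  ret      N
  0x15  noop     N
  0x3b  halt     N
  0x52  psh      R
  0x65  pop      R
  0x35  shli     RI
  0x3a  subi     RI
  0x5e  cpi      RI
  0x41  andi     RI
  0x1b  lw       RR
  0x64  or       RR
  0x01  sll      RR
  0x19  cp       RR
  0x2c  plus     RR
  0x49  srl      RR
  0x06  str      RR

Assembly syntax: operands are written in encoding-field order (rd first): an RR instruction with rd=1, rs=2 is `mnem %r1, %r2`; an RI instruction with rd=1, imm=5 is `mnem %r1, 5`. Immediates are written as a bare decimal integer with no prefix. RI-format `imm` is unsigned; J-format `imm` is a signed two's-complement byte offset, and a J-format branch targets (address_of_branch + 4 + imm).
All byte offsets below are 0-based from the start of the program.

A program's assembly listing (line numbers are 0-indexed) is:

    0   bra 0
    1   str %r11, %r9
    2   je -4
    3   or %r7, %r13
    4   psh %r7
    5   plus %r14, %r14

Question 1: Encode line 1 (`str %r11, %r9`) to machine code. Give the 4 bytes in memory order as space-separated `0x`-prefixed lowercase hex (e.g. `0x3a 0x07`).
0x0d 0x72 0x00 0x00

L1: str op=0x6:7|rd=11:4|rs=9:4|pad=0:17 ⇒ 0x0d720000 ⇒ big 0d 72 00 00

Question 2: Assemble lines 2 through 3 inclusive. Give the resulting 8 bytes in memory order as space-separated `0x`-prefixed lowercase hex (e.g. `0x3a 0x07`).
line 2 (je): pack op=0x17:7|imm=-4:25 = 0x2ffffffc; big→ 2f ff ff fc
line 3 (or): pack op=0x64:7|rd=7:4|rs=13:4|pad=0:17 = 0xc8fa0000; big→ c8 fa 00 00

0x2f 0xff 0xff 0xfc 0xc8 0xfa 0x00 0x00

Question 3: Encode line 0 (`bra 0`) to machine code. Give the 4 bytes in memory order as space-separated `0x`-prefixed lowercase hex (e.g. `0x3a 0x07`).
0x18 0x00 0x00 0x00

line 0 (bra): pack op=0xc:7|imm=0:25 = 0x18000000; big→ 18 00 00 00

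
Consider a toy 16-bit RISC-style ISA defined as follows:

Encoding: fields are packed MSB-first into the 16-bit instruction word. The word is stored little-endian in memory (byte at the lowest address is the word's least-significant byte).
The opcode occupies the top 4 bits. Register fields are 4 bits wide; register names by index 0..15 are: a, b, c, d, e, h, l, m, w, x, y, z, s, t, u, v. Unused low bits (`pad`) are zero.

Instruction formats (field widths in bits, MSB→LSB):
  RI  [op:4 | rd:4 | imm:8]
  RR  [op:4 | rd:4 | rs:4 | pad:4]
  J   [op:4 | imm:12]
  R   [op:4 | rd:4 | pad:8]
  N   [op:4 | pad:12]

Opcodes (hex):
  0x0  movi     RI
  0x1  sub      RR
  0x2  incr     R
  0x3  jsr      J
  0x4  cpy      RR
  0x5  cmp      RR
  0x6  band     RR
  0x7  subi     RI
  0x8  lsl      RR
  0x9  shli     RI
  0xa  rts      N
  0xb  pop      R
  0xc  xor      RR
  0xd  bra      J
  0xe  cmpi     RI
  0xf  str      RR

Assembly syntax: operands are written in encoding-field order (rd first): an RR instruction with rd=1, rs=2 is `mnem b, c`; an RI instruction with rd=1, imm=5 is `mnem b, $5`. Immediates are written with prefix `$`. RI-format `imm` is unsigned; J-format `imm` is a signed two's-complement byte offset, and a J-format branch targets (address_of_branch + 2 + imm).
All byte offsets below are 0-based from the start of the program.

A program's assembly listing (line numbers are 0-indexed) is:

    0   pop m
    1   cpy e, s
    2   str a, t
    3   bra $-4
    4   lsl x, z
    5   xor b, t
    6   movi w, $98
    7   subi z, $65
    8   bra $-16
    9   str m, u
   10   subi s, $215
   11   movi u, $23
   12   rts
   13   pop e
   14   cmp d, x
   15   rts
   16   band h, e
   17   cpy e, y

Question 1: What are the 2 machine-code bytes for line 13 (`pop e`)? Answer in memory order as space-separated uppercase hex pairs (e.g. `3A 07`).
00 B4

13. pop fields op=0xb:4|rd=4:4|pad=0:8 → word b400h → 00 b4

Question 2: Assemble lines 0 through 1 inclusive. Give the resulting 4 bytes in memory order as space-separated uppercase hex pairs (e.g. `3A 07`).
00 B7 C0 44

line 0 (pop): pack op=0xb:4|rd=7:4|pad=0:8 = 0xb700; little→ 00 b7
line 1 (cpy): pack op=0x4:4|rd=4:4|rs=12:4|pad=0:4 = 0x44c0; little→ c0 44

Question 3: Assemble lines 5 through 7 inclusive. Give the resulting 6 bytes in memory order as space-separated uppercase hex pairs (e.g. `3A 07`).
line 5 (xor): pack op=0xc:4|rd=1:4|rs=13:4|pad=0:4 = 0xc1d0; little→ d0 c1
line 6 (movi): pack op=0x0:4|rd=8:4|imm=98:8 = 0x0862; little→ 62 08
line 7 (subi): pack op=0x7:4|rd=11:4|imm=65:8 = 0x7b41; little→ 41 7b

D0 C1 62 08 41 7B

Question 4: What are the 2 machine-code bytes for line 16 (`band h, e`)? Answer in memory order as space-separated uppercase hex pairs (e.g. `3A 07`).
40 65

16. band fields op=0x6:4|rd=5:4|rs=4:4|pad=0:4 → word 6540h → 40 65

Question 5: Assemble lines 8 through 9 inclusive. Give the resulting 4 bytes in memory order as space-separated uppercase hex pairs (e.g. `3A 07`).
F0 DF E0 F7

L8: bra op=0xd:4|imm=-16:12 ⇒ 0xdff0 ⇒ little f0 df
L9: str op=0xf:4|rd=7:4|rs=14:4|pad=0:4 ⇒ 0xf7e0 ⇒ little e0 f7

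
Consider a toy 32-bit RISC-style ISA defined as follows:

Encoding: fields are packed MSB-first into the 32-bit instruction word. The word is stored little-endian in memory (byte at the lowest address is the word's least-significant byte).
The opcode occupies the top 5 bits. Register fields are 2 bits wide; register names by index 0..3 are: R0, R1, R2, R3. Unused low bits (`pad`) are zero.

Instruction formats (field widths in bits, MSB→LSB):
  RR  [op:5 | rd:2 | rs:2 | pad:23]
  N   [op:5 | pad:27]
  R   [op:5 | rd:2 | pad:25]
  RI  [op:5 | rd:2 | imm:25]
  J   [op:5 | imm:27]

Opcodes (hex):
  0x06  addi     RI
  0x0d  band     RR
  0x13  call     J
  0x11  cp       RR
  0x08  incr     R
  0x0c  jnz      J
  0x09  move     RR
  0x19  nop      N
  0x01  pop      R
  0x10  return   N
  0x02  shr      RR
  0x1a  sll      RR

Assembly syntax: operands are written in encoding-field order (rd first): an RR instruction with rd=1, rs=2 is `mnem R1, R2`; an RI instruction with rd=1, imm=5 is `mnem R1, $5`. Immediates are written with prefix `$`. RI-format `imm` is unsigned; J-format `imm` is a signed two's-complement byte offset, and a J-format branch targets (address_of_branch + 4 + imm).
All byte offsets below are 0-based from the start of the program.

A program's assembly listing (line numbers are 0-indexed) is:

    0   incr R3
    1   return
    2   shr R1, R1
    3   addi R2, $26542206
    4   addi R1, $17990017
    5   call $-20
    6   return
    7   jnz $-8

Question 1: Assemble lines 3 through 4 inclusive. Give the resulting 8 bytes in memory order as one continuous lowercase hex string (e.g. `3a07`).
line 3 (addi): pack op=0x6:5|rd=2:2|imm=26542206:25 = 0x3595007e; little→ 7e 00 95 35
line 4 (addi): pack op=0x6:5|rd=1:2|imm=17990017:25 = 0x33128181; little→ 81 81 12 33

7e00953581811233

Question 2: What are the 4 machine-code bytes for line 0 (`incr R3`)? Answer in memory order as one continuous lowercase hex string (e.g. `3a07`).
00000046

0. incr fields op=0x8:5|rd=3:2|pad=0:25 → word 46000000h → 00 00 00 46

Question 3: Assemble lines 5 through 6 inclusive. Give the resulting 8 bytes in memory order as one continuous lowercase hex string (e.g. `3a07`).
L5: call op=0x13:5|imm=-20:27 ⇒ 0x9fffffec ⇒ little ec ff ff 9f
L6: return op=0x10:5|pad=0:27 ⇒ 0x80000000 ⇒ little 00 00 00 80

ecffff9f00000080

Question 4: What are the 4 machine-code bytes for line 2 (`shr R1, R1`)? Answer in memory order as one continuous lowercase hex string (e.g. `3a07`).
2. shr fields op=0x2:5|rd=1:2|rs=1:2|pad=0:23 → word 12800000h → 00 00 80 12

00008012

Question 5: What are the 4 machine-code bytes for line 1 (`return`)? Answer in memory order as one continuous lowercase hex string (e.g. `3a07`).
00000080

1. return fields op=0x10:5|pad=0:27 → word 80000000h → 00 00 00 80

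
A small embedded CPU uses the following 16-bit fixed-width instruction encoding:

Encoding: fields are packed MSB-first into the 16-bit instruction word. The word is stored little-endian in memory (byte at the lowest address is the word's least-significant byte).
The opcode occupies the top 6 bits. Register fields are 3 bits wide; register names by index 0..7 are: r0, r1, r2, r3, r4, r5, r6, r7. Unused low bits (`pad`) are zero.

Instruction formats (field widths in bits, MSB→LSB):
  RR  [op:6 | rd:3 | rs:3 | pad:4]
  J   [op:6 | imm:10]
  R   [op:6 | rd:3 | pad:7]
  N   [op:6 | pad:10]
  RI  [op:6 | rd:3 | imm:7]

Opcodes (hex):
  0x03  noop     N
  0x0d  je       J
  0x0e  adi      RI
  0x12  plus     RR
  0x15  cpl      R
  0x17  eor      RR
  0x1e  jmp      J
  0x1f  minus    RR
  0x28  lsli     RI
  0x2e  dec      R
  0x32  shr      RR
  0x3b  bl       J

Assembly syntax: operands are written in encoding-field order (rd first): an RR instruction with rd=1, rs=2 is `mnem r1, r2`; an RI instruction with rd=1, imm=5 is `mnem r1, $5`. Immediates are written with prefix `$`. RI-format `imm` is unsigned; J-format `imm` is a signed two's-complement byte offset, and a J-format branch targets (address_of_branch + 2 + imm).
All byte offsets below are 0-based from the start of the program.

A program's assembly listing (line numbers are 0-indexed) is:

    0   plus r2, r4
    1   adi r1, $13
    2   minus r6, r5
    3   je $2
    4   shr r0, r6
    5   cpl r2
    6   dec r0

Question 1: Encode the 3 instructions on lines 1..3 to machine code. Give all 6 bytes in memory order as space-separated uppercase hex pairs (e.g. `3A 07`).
line 1 (adi): pack op=0xe:6|rd=1:3|imm=13:7 = 0x388d; little→ 8d 38
line 2 (minus): pack op=0x1f:6|rd=6:3|rs=5:3|pad=0:4 = 0x7f50; little→ 50 7f
line 3 (je): pack op=0xd:6|imm=2:10 = 0x3402; little→ 02 34

8D 38 50 7F 02 34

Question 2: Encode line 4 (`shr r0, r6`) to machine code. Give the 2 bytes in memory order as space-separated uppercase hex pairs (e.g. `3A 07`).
line 4 (shr): pack op=0x32:6|rd=0:3|rs=6:3|pad=0:4 = 0xc860; little→ 60 c8

60 C8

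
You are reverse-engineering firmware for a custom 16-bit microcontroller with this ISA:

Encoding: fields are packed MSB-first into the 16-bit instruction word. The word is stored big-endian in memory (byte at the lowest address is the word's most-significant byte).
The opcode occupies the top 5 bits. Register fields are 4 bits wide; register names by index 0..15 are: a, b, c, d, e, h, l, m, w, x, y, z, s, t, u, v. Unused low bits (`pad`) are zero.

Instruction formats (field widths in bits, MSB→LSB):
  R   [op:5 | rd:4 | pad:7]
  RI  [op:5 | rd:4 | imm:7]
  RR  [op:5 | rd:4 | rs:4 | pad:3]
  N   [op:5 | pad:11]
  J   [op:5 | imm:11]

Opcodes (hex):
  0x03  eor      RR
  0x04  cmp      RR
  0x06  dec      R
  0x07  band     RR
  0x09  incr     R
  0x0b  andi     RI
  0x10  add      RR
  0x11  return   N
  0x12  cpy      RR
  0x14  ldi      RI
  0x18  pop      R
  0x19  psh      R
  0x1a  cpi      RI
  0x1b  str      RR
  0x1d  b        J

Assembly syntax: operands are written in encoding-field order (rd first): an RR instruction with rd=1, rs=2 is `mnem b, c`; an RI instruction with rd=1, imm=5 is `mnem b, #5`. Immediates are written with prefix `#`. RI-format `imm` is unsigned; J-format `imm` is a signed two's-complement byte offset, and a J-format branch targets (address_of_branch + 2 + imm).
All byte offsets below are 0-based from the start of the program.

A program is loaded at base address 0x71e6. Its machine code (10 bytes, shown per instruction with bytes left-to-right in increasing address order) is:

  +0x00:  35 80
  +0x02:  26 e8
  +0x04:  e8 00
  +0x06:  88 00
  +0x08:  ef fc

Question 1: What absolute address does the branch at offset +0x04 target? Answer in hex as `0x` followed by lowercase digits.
off 0x04: read e8 00 as big → 0xe800
  top 5b → 0x1d → b [J]
  imm: (w>>0)&0x7ff=0x0 → #0
  target = base 0x71e6 + off 0x04 + 2 + imm 0 = 0x71ec

0x71ec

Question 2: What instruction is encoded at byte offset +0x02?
cmp t, t

off 0x02: read 26 e8 as big → 0x26e8
  top 5b → 0x4 → cmp [RR]
  rd@[10:7]=0xd ⇒ t
  rs@[6:3]=0xd ⇒ t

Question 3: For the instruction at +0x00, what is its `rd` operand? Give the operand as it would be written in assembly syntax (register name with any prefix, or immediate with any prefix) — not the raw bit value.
z

off 0x00: read 35 80 as big → 0x3580
  top 5b → 0x6 → dec [R]
  rd: (w>>7)&0xf=0xb → z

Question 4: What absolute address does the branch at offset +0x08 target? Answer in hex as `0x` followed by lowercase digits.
[08] ef fc → 0xeffc
  opcode bits[15:11]=0x1d: b/J
  [10:0] imm=2044 (s11→-4) = #-4
  target = base 0x71e6 + off 0x08 + 2 + imm -4 = 0x71ec

0x71ec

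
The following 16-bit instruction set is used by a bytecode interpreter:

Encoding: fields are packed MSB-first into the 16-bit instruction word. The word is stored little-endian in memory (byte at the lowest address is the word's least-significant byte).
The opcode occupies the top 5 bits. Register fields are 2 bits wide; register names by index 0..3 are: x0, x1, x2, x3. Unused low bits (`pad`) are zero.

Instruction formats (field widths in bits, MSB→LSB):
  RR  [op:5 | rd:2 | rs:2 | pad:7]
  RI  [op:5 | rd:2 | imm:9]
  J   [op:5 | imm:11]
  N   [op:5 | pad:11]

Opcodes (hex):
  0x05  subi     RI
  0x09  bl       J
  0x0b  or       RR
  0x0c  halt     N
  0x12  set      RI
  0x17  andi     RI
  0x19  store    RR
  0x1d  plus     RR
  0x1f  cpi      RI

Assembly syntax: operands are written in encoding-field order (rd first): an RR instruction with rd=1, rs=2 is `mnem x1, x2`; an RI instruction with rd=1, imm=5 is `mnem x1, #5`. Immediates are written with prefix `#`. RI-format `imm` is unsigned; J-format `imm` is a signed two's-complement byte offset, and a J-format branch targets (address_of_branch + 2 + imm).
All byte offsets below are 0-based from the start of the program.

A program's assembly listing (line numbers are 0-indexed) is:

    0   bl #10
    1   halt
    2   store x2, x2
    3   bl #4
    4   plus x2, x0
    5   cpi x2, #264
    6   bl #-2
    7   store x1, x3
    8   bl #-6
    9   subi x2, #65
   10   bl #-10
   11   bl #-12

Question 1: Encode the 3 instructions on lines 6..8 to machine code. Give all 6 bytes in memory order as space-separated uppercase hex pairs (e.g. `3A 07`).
FE 4F 80 CB FA 4F

6. bl fields op=0x9:5|imm=-2:11 → word 4ffeh → fe 4f
7. store fields op=0x19:5|rd=1:2|rs=3:2|pad=0:7 → word cb80h → 80 cb
8. bl fields op=0x9:5|imm=-6:11 → word 4ffah → fa 4f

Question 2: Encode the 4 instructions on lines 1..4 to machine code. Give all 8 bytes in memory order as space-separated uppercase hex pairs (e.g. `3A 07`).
00 60 00 CD 04 48 00 EC

1. halt fields op=0xc:5|pad=0:11 → word 6000h → 00 60
2. store fields op=0x19:5|rd=2:2|rs=2:2|pad=0:7 → word cd00h → 00 cd
3. bl fields op=0x9:5|imm=4:11 → word 4804h → 04 48
4. plus fields op=0x1d:5|rd=2:2|rs=0:2|pad=0:7 → word ec00h → 00 ec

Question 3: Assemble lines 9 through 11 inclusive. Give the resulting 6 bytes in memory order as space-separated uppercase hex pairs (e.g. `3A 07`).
41 2C F6 4F F4 4F

line 9 (subi): pack op=0x5:5|rd=2:2|imm=65:9 = 0x2c41; little→ 41 2c
line 10 (bl): pack op=0x9:5|imm=-10:11 = 0x4ff6; little→ f6 4f
line 11 (bl): pack op=0x9:5|imm=-12:11 = 0x4ff4; little→ f4 4f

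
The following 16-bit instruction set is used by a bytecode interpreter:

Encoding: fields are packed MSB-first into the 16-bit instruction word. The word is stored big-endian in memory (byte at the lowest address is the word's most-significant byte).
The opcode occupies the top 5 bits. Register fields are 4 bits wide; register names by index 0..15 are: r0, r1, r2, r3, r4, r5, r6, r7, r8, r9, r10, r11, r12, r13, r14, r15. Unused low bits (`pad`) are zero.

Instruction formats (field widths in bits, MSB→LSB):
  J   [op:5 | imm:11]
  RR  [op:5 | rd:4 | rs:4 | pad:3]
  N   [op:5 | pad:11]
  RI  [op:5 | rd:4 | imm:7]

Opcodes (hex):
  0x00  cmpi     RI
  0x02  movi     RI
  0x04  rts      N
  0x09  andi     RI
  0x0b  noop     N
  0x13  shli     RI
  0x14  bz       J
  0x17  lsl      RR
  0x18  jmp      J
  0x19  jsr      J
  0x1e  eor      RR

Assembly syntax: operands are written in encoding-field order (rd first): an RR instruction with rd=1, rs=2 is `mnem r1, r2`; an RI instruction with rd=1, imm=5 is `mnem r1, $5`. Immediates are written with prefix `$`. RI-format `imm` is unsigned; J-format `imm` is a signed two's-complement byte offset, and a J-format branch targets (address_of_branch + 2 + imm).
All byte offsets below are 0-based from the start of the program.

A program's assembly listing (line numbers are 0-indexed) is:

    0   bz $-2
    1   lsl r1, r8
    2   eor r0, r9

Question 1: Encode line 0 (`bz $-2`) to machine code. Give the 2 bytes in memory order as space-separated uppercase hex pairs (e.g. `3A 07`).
line 0 (bz): pack op=0x14:5|imm=-2:11 = 0xa7fe; big→ a7 fe

A7 FE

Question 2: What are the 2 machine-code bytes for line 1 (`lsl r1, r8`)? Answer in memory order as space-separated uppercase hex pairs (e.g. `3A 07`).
1. lsl fields op=0x17:5|rd=1:4|rs=8:4|pad=0:3 → word b8c0h → b8 c0

B8 C0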